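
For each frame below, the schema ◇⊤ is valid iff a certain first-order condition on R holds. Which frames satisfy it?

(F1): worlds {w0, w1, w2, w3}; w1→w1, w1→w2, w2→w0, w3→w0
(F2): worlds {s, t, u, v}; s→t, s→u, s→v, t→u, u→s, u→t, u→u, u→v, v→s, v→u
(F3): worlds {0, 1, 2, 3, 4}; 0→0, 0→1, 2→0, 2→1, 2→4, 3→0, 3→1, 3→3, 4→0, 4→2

(F2)

Frame correspondent (Sahlqvist): ∀x ∃y Rxy — i.e. seriality.
(F1): fails — world w0 has no successor.
(F2): satisfies the condition.
(F3): fails — world 1 has no successor.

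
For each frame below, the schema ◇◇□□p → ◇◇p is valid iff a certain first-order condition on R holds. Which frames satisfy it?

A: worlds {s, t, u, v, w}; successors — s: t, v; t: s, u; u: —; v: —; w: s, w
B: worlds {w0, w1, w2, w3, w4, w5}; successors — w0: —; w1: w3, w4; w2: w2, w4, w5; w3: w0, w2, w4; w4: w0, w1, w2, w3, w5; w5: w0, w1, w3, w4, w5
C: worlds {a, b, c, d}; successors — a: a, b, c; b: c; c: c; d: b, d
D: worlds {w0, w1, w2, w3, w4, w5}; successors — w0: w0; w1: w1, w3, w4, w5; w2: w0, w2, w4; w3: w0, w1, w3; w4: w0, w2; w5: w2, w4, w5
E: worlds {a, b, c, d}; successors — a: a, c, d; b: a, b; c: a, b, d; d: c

This is the axiom for a generalized confluence (Geach) condition; its first-order frame correspondent is ∀x ∀y (xR²y → ∃w (yR²w ∧ xR²w)).
A: fails — sR²u but no w* with uR²w* and sR²w*.
B: fails — w1R²w0 but no w with w0R²w and w1R²w.
C: satisfies the condition.
D: satisfies the condition.
E: satisfies the condition.

C, D, E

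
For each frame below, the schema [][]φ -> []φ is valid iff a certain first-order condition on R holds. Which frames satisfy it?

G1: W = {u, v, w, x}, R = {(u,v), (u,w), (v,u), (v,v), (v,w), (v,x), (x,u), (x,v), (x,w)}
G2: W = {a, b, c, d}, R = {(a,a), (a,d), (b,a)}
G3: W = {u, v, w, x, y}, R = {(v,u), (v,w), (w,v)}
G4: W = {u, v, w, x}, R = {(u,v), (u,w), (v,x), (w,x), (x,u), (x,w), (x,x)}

The schema corresponds to density: forall x forall y (Rxy -> exists z (Rxz & Rzy)).
G1: condition met.
G2: condition met.
G3: fails — Rvu but no z with Rvz and Rzu.
G4: fails — Ruv but no z with Ruz and Rzv.
Valid on: G1, G2.

G1, G2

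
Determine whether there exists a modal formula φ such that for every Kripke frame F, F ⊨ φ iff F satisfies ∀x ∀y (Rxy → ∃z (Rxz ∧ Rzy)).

Yes — defined by □□p → □p

The condition is density. A defining modal formula is □□p → □p.
Suppose □□p→□p is valid. Take Rxy and set V(p)={w : xR²w}. Then □□p at x, so □p at x, so p at y, i.e. ∃z(Rxz∧Rzy).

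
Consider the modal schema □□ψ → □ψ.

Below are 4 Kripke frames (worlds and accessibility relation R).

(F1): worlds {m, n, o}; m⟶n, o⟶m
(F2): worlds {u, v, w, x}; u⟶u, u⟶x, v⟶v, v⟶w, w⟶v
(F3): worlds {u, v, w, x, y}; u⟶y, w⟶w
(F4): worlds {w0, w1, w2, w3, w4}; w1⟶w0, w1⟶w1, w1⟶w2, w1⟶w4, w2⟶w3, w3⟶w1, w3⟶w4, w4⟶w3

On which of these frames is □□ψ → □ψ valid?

This is the axiom for density; its first-order frame correspondent is ∀x ∀y (Rxy → ∃z (Rxz ∧ Rzy)).
(F1): fails — Rom but no z with Roz and Rzm.
(F2): satisfies the condition.
(F3): fails — Ruy but no z with Ruz and Rzy.
(F4): fails — Rw4w3 but no z with Rw4z and Rzw3.
Valid on: (F2).

(F2)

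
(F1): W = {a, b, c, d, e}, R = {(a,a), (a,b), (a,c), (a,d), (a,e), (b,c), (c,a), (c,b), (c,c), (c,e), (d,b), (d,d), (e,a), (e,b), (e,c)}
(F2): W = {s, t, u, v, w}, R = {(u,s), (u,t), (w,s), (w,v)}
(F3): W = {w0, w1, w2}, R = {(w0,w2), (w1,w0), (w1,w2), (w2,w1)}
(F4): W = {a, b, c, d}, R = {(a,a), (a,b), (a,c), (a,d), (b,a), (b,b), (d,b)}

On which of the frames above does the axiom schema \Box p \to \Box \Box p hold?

(F2)

Frame correspondent (Sahlqvist): \forall x \forall y \forall z (Rxy \wedge Ryz \to Rxz) — i.e. transitivity.
(F1): fails — Rbc and Rcb but not Rbb.
(F2): ✓.
(F3): fails — Rw1w2 and Rw2w1 but not Rw1w1.
(F4): fails — Rba and Rac but not Rbc.
Valid on: (F2).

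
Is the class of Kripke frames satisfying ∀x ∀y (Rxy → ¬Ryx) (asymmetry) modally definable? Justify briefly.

No — not modally definable

Modal frame validity is preserved under surjective bounded morphisms.
The 3-cycle (worlds s,t,u with s→t→u→s) is asymmetric. Mapping every world to a single reflexive point • is a surjective bounded morphism, and the reflexive point is not asymmetric (R•• but asymmetry requires ¬R••).
So no modal formula (or set of formulas) defines exactly the asymmetric frames.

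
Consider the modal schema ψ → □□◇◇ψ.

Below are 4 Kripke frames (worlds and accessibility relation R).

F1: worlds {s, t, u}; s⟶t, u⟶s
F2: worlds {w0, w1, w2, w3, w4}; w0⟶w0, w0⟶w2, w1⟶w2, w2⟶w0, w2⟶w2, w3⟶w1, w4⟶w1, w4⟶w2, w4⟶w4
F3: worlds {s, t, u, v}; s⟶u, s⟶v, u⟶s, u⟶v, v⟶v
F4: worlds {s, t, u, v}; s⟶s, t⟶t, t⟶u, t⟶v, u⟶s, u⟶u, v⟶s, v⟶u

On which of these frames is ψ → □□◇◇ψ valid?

This is the axiom for a generalized confluence (Geach) condition; its first-order frame correspondent is ∀x ∀z (xR²z → ∃w (x = w ∧ zR²w)).
F1: fails — uR²t but no w with u=w and tR²w.
F2: fails — w1R²w0 but no w with w1=w and w0R²w.
F3: fails — sR²v but no w with s=w and vR²w.
F4: fails — tR²s but no w with t=w and sR²w.

none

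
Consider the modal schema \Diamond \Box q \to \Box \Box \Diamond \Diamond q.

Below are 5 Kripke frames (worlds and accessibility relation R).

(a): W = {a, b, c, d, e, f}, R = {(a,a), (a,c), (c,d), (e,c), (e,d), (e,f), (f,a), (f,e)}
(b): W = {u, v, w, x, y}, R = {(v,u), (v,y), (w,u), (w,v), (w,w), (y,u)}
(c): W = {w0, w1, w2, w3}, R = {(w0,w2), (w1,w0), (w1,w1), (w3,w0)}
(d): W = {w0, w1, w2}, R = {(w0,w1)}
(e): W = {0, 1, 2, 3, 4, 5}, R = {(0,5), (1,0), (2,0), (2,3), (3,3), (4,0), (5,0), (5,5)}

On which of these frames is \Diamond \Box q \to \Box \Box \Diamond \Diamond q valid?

(d)

The schema corresponds to a generalized confluence (Geach) condition: \forall x \forall y \forall z ((xRy \wedge x R^2 z) \to \exists w (yRw \wedge z R^2 w)).
(a): fails — aRa, aR²c but no w with aRw and cR²w.
(b): fails — vRu, vR²u but no t with uRt and uR²t.
(c): fails — w1Rw0, w1R²w0 but no w with w0Rw and w0R²w.
(d): holds.
(e): fails — 2R0, 2R²3 but no w with 0Rw and 3R²w.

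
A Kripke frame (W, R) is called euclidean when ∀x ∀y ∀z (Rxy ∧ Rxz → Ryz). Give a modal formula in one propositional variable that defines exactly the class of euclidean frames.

A defining formula is ◇q → □◇q (the 5 axiom).
Suppose ◇q→□◇q is valid. Take Rxy, Rxz and set V(q)={y}. Then ◇q at x, so □◇q at x, so ◇q at z, so some w with Rzw has q; w=y, i.e. Rzy. By symmetry of the argument, Ryz.

◇q → □◇q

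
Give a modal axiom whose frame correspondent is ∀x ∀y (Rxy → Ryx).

s → □◇s

This is symmetry; the standard corresponding axiom is B: s → □◇s.
Suppose s→□◇s is valid. Take Rxy and set V(s)={x}. Then s at x, so □◇s at x, so ◇s at y, so some z with Ryz has s; z=x, i.e. Ryx.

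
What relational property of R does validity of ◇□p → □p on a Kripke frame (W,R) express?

the Euclidean property: ∀x ∀y ∀z (Rxy ∧ Rxz → Ryz)

This schema is equivalent to the 5 axiom ◇p → □◇p.
Its frame correspondent is the Euclidean property — ∀x ∀y ∀z (Rxy ∧ Rxz → Ryz).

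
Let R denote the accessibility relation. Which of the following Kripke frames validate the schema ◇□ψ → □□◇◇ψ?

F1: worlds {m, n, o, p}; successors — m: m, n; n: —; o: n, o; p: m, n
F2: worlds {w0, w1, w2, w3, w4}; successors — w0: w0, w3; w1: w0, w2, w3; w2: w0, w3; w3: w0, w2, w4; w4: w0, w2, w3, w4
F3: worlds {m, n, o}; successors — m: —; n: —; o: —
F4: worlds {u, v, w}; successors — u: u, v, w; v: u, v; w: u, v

F2, F3, F4

This is the axiom for a generalized confluence (Geach) condition; its first-order frame correspondent is ∀x ∀y ∀z ((xRy ∧ xR²z) → ∃w (yRw ∧ zR²w)).
F1: fails — mRm, mR²n but no w with mRw and nR²w.
F2: ✓.
F3: ✓.
F4: ✓.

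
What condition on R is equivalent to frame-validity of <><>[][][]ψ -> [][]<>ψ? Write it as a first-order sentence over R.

forall x forall y forall z ((x R^2 y & x R^2 z) -> exists w (y R^3 w & zRw))

This is a Sahlqvist (Geach-type) schema ◇^2□^3ψ → □^2◇^1ψ.
Minimal-valuation argument: fix x; take any y with xR^2y and any z with xR^2z. Set V(ψ) to the set of worlds R-reachable from y in exactly 3 steps. Then □^3ψ holds at y, so the antecedent holds at x; validity forces ◇^1ψ at z, giving a w with zR^1w and yR^3w.
First-order correspondent: forall x forall y forall z ((x R^2 y & x R^2 z) -> exists w (y R^3 w & zRw)).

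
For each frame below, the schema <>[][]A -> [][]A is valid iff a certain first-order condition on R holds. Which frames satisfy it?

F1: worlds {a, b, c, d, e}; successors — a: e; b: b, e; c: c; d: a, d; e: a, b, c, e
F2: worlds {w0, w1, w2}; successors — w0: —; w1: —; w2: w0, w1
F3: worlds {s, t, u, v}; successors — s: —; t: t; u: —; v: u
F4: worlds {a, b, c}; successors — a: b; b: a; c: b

This is the axiom for a generalized confluence (Geach) condition; its first-order frame correspondent is forall x forall y forall z ((xRy & x R^2 z) -> exists w (y R^2 w & z = w)).
F1: fails — dRa, dR²d but no w with aR²w and d=w.
F2: condition met.
F3: condition met.
F4: fails — aRb, aR²a but no w with bR²w and a=w.
Valid on: F2, F3.

F2, F3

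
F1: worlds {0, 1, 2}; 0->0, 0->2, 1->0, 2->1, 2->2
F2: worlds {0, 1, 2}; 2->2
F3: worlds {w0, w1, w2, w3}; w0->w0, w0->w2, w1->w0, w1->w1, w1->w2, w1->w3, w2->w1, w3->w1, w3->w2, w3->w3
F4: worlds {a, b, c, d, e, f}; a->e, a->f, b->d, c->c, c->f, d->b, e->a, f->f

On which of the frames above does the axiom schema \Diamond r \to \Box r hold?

F2

This is the axiom for partial functionality; its first-order frame correspondent is \forall x \forall y \forall z (Rxy \wedge Rxz \to y = z).
F1: fails — 0 sees both 0 and 2.
F2: ✓.
F3: fails — w0 sees both w0 and w2.
F4: fails — a sees both e and f.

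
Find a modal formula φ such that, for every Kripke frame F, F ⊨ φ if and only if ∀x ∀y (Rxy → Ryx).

A defining formula is ψ → □◇ψ (the B axiom).
Suppose ψ→□◇ψ is valid. Take Rxy and set V(ψ)={x}. Then ψ at x, so □◇ψ at x, so ◇ψ at y, so some z with Ryz has ψ; z=x, i.e. Ryx.

ψ → □◇ψ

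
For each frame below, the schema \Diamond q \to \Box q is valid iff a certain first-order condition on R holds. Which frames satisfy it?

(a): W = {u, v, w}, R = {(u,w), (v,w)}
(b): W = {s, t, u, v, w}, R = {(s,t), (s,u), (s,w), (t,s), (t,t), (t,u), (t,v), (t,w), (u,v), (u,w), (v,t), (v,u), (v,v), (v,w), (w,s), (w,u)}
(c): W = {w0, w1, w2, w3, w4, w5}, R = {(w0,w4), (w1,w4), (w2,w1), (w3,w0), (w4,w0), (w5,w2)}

The schema corresponds to partial functionality: \forall x \forall y \forall z (Rxy \wedge Rxz \to y = z).
(a): holds.
(b): fails — s sees both t and u.
(c): holds.
Valid on: (a), (c).

(a), (c)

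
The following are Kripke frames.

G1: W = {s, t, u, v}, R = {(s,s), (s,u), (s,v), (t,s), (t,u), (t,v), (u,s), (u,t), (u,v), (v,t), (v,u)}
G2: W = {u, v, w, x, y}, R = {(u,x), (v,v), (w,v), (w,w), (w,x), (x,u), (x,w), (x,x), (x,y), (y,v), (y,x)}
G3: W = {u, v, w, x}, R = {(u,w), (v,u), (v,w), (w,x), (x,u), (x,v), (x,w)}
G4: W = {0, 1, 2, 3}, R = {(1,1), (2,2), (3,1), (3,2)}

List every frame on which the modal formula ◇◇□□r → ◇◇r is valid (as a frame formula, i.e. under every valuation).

G1, G2, G4

This is the axiom for a generalized confluence (Geach) condition; its first-order frame correspondent is ∀x ∀y (xR²y → ∃w (yR²w ∧ xR²w)).
G1: ✓.
G2: ✓.
G3: fails — wR²u but no t with uR²t and wR²t.
G4: ✓.
Valid on: G1, G2, G4.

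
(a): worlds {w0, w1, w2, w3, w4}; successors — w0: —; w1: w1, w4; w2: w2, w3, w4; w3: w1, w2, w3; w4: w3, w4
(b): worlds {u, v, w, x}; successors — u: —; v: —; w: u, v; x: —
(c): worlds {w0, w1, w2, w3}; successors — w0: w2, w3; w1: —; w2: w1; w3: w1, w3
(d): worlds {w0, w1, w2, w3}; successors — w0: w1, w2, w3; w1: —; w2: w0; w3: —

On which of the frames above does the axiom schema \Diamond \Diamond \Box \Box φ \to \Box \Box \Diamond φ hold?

Frame correspondent (Sahlqvist): \forall x \forall y \forall z ((x R^2 y \wedge x R^2 z) \to \exists w (y R^2 w \wedge zRw)) — i.e. a generalized confluence (Geach) condition.
(a): satisfies the condition.
(b): satisfies the condition.
(c): fails — w0R²w1, w0R²w1 but no w with w1R²w and w1Rw.
(d): fails — w0R²w0, w0R²w0 but no w with w0R²w and w0Rw.

(a), (b)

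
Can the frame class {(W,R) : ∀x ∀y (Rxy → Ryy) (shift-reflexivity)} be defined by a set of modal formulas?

Definable; □(□r → r) defines it

This is a Sahlqvist condition; the T□ axiom □(□r → r) defines it.
Suppose □(□r→r) is valid. Take Rxy and set V(r)={w : Ryw}. Then at y, □r holds; since □(□r→r) at x, □r→r at y, so r at y, i.e. Ryy.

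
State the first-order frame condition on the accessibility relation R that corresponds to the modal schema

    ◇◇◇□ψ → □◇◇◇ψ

This is a Sahlqvist (Geach-type) schema ◇^3□^1ψ → □^1◇^3ψ.
Minimal-valuation argument: fix x; take any y with xR^3y and any z with xR^1z. Set V(ψ) to the set of worlds R-reachable from y in exactly 1 step. Then □^1ψ holds at y, so the antecedent holds at x; validity forces ◇^3ψ at z, giving a w with zR^3w and yR^1w.
First-order correspondent: ∀x ∀y ∀z ((xR³y ∧ xRz) → ∃w (yRw ∧ zR³w)).

∀x ∀y ∀z ((xR³y ∧ xRz) → ∃w (yRw ∧ zR³w))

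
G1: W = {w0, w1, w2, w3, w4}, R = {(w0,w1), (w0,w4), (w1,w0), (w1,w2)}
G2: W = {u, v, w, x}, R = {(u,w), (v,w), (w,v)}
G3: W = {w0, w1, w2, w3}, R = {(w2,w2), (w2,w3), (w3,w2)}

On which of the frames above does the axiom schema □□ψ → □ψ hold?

G3

This is the axiom for density; its first-order frame correspondent is ∀x ∀y (Rxy → ∃z (Rxz ∧ Rzy)).
G1: fails — Rw1w2 but no z with Rw1z and Rzw2.
G2: fails — Ruw but no z with Ruz and Rzw.
G3: condition met.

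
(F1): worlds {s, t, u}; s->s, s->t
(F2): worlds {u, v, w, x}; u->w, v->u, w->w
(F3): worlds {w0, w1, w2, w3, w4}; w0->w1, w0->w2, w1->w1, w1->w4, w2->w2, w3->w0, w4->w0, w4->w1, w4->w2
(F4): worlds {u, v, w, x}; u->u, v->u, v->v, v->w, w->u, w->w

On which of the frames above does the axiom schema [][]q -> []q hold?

The schema corresponds to density: forall x forall y (Rxy -> exists z (Rxz & Rzy)).
(F1): satisfies the condition.
(F2): fails — Rvu but no z with Rvz and Rzu.
(F3): fails — Rw3w0 but no z with Rw3z and Rzw0.
(F4): satisfies the condition.

(F1), (F4)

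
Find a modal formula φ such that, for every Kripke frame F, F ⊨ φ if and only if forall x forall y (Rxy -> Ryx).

s → □◇s

The condition is symmetry. The B schema s → □◇s defines it.
Suppose s→□◇s is valid. Take Rxy and set V(s)={x}. Then s at x, so □◇s at x, so ◇s at y, so some z with Ryz has s; z=x, i.e. Ryx.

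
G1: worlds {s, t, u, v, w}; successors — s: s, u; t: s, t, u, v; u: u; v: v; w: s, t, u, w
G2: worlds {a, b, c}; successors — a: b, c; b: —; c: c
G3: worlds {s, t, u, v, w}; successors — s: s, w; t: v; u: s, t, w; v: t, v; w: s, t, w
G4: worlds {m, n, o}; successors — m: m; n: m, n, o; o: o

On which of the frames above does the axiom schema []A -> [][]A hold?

G2, G4

Frame correspondent (Sahlqvist): forall x forall y forall z (Rxy & Ryz -> Rxz) — i.e. transitivity.
G1: fails — Rwt and Rtv but not Rwv.
G2: holds.
G3: fails — Rwt and Rtv but not Rwv.
G4: holds.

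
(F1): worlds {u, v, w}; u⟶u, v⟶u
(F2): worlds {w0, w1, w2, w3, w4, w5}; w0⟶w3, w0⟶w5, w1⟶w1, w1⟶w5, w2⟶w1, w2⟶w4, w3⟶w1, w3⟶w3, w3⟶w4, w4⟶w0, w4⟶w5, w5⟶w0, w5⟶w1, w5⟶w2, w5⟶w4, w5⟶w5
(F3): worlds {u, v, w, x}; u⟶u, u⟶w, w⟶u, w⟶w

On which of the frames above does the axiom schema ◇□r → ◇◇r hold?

The schema corresponds to a generalized confluence (Geach) condition: ∀x ∀y (xRy → ∃w (yRw ∧ xR²w)).
(F1): satisfies the condition.
(F2): satisfies the condition.
(F3): satisfies the condition.

(F1), (F2), (F3)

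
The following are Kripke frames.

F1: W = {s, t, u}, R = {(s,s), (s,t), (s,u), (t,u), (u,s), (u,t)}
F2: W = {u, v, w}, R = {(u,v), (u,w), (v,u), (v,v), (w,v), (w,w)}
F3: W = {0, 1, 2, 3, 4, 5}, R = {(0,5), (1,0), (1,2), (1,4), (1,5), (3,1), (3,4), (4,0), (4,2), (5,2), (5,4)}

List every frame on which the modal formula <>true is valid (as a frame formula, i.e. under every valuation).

The schema corresponds to seriality: forall x exists y Rxy.
F1: holds.
F2: holds.
F3: fails — world 2 has no successor.

F1, F2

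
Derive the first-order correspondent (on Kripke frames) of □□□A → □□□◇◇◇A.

This is a Sahlqvist (Geach-type) schema ◇^0□^3A → □^3◇^3A.
First-order correspondent: ∀x ∀z (xR³z → ∃w (xR³w ∧ zR³w)).

∀x ∀z (xR³z → ∃w (xR³w ∧ zR³w))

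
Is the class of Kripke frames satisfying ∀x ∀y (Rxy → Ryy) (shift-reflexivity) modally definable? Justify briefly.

Yes, by □(□p → p)

The condition is shift-reflexivity. A defining modal formula is □(□p → p).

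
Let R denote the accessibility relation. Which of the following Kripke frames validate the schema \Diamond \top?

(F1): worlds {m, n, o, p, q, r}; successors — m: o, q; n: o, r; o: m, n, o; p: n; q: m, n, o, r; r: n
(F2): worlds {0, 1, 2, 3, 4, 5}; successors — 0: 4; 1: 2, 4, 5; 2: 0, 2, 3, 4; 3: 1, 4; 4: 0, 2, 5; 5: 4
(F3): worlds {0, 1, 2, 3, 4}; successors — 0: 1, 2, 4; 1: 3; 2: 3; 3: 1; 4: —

(F1), (F2)

The schema corresponds to seriality: \forall x \exists y Rxy.
(F1): holds.
(F2): holds.
(F3): fails — world 4 has no successor.
Valid on: (F1), (F2).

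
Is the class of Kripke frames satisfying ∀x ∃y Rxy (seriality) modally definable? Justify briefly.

Yes: it is seriality, defined by the D schema □q → ◇q.

Definable; □q → ◇q defines it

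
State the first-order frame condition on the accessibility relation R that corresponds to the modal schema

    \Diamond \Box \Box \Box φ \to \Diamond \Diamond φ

This is a Sahlqvist (Geach-type) schema ◇^1□^3φ → □^0◇^2φ.
Minimal-valuation argument: fix x; take any y with xR^1y and any z with xR^0z. Set V(φ) to the set of worlds R-reachable from y in exactly 3 steps. Then □^3φ holds at y, so the antecedent holds at x; validity forces ◇^2φ at z, giving a w with zR^2w and yR^3w.
First-order correspondent: \forall x \forall y (xRy \to \exists w (y R^3 w \wedge x R^2 w)).

\forall x \forall y (xRy \to \exists w (y R^3 w \wedge x R^2 w))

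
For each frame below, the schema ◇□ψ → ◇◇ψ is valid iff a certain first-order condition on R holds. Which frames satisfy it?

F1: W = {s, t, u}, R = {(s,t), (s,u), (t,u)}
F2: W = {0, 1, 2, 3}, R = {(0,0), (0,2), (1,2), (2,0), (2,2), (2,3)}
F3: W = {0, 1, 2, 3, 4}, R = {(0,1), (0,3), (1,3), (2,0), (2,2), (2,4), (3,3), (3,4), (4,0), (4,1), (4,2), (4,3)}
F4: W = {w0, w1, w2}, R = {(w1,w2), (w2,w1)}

This is the axiom for a generalized confluence (Geach) condition; its first-order frame correspondent is ∀x ∀y (xRy → ∃w (yRw ∧ xR²w)).
F1: fails — sRu but no w with uRw and sR²w.
F2: fails — 2R3 but no w with 3Rw and 2R²w.
F3: ✓.
F4: ✓.

F3, F4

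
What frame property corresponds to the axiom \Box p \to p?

Suppose □p→p is valid. At any x set V(p)={w : Rxw}. Then □p holds at x, so p holds at x, i.e. Rxx.
Conversely, any frame satisfying \forall x Rxx validates the schema.
So the correspondent is reflexivity.

reflexivity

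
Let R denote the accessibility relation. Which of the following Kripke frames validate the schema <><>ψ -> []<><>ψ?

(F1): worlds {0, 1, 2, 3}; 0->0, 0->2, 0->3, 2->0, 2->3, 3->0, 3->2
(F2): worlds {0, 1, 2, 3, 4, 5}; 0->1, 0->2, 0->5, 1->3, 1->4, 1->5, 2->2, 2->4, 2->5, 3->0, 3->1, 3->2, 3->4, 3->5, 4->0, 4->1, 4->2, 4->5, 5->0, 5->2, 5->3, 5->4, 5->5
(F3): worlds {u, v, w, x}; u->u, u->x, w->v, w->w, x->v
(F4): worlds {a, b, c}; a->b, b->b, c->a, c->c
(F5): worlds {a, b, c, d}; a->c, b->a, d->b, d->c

(F1)

Frame correspondent (Sahlqvist): forall x forall y forall z ((x R^2 y & xRz) -> exists w (y = w & z R^2 w)) — i.e. a generalized confluence (Geach) condition.
(F1): ✓.
(F2): fails — 3R²1, 3R0 but no w with 1=w and 0R²w.
(F3): fails — uR²u, uRx but no t with u=t and xR²t.
(F4): fails — cR²a, cRa but no w with a=w and aR²w.
(F5): fails — bR²c, bRa but no w with c=w and aR²w.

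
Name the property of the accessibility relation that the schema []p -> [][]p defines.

Transitivity

Suppose □p→□□p is valid. Take Rxy, Ryz and set V(p)={w : Rxw}. Then □p at x, so □□p at x, so □p at y, so p at z, i.e. Rxz.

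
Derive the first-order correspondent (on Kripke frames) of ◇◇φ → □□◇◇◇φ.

This is a Sahlqvist (Geach-type) schema ◇^2□^0φ → □^2◇^3φ.
First-order correspondent: ∀x ∀y ∀z ((xR²y ∧ xR²z) → ∃w (y = w ∧ zR³w)).

∀x ∀y ∀z ((xR²y ∧ xR²z) → ∃w (y = w ∧ zR³w))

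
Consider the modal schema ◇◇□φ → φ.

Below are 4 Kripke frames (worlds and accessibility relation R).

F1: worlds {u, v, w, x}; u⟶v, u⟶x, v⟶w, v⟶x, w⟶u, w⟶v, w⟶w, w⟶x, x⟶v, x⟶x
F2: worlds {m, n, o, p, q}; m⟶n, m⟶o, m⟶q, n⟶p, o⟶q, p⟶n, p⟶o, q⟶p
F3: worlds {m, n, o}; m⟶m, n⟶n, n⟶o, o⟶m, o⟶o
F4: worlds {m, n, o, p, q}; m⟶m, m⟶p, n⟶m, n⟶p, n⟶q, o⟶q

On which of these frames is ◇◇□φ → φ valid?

This is the axiom for a generalized confluence (Geach) condition; its first-order frame correspondent is ∀x ∀y (xR²y → ∃w (yRw ∧ x = w)).
F1: fails — uR²v but no t with vRt and u=t.
F2: fails — mR²p but no w with pRw and m=w.
F3: fails — nR²m but no w with mRw and n=w.
F4: fails — mR²p but no w with pRw and m=w.
Valid on no frame.

none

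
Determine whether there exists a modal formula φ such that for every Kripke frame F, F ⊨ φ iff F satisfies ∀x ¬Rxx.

Any modally definable frame class is closed under surjective bounded morphisms.
The 2-cycle (worlds w0,w1 with w0→w1→w0) is irreflexive, and the map sending every world to a single reflexive point • is a surjective bounded morphism (forth: every edge maps to (•,•); back: every world has a successor). So any modal formula valid on the 2-cycle is also valid on the reflexive point, which is not irreflexive.
So no modal formula (or set of formulas) defines exactly the irreflexive frames.

No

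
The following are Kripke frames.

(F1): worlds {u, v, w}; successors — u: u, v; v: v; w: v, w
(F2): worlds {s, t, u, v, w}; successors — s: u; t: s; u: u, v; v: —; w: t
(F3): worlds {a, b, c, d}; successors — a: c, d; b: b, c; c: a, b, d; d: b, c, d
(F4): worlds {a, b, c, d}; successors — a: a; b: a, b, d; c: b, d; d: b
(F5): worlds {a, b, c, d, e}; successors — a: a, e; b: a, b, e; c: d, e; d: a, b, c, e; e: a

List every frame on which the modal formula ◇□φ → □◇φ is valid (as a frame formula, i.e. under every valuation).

(F1), (F3)

The schema corresponds to convergence: ∀x ∀y ∀z (Rxy ∧ Rxz → ∃w (Ryw ∧ Rzw)).
(F1): condition met.
(F2): fails — Ruv and Ruv but v and v have no common successor.
(F3): condition met.
(F4): fails — Rba and Rbd but a and d have no common successor.
(F5): fails — Rdc and Rde but c and e have no common successor.
Valid on: (F1), (F3).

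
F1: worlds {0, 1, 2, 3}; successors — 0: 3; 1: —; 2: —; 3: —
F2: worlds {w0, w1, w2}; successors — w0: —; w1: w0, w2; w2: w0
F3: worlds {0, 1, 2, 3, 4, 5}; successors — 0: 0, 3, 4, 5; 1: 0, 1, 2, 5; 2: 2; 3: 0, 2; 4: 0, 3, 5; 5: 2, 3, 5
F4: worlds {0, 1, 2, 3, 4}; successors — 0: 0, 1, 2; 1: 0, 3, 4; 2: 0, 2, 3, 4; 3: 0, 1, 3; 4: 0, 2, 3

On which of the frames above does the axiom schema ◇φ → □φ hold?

F1

Frame correspondent (Sahlqvist): ∀x ∀y ∀z (Rxy ∧ Rxz → y = z) — i.e. partial functionality.
F1: satisfies the condition.
F2: fails — w1 sees both w0 and w2.
F3: fails — 0 sees both 0 and 3.
F4: fails — 0 sees both 0 and 1.
Valid on: F1.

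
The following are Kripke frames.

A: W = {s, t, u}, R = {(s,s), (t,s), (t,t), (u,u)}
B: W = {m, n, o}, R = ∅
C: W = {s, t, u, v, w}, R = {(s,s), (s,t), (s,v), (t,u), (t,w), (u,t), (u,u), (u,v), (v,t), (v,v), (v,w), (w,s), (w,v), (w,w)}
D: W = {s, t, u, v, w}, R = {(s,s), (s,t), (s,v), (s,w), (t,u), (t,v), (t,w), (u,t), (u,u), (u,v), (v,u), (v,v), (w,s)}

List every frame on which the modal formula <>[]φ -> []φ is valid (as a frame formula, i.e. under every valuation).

B

This is the axiom for the Euclidean property; its first-order frame correspondent is forall x forall y forall z (Rxy & Rxz -> Ryz).
A: fails — Rts and Rtt but not Rst.
B: ✓.
C: fails — Rsv and Rss but not Rvs.
D: fails — Rsv and Rsw but not Rvw.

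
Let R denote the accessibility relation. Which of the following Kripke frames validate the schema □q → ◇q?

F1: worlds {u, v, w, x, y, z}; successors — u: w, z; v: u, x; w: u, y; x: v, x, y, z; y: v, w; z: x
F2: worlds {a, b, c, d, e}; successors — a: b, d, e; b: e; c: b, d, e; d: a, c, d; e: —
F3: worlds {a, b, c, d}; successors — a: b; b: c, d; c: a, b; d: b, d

F1, F3

This is the axiom for seriality; its first-order frame correspondent is ∀x ∃y Rxy.
F1: satisfies the condition.
F2: fails — world e has no successor.
F3: satisfies the condition.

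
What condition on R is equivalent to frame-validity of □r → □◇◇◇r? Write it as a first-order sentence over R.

∀x ∀z (xRz → ∃w (xRw ∧ zR³w))

This is a Sahlqvist (Geach-type) schema ◇^0□^1r → □^1◇^3r.
Minimal-valuation argument: fix x; take any y with xR^0y and any z with xR^1z. Set V(r) to the set of worlds R-reachable from y in exactly 1 step. Then □^1r holds at y, so the antecedent holds at x; validity forces ◇^3r at z, giving a w with zR^3w and yR^1w.
First-order correspondent: ∀x ∀z (xRz → ∃w (xRw ∧ zR³w)).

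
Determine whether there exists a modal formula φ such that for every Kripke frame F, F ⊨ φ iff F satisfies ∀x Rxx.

This is a Sahlqvist condition; the T axiom □q → q defines it.

Yes — defined by □q → q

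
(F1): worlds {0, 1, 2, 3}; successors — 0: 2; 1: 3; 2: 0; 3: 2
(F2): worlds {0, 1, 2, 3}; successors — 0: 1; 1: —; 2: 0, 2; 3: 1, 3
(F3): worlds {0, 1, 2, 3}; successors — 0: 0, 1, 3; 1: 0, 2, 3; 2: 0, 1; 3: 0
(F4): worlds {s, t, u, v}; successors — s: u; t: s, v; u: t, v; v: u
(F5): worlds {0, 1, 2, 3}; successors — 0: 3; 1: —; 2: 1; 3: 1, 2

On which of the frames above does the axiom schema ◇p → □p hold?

This is the axiom for partial functionality; its first-order frame correspondent is ∀x ∀y ∀z (Rxy ∧ Rxz → y = z).
(F1): holds.
(F2): fails — 2 sees both 0 and 2.
(F3): fails — 0 sees both 0 and 1.
(F4): fails — t sees both s and v.
(F5): fails — 3 sees both 1 and 2.
Valid on: (F1).

(F1)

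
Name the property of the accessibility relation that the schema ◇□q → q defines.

Replacing q by ¬q and contraposing gives the equivalent schema q → □◇q.
Suppose q→□◇q is valid. Take Rxy and set V(q)={x}. Then q at x, so □◇q at x, so ◇q at y, so some z with Ryz has q; z=x, i.e. Ryx.

symmetry: ∀x ∀y (Rxy → Ryx)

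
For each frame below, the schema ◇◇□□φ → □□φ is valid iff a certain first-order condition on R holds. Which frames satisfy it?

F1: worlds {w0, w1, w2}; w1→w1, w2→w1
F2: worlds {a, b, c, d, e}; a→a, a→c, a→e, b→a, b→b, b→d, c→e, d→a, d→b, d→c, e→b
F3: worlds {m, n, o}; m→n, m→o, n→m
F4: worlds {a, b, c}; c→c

F1, F4

Frame correspondent (Sahlqvist): ∀x ∀y ∀z ((xR²y ∧ xR²z) → ∃w (yR²w ∧ z = w)) — i.e. a generalized confluence (Geach) condition.
F1: ✓.
F2: fails — aR²c, aR²a but no w with cR²w and a=w.
F3: fails — nR²o, nR²n but no w with oR²w and n=w.
F4: ✓.
Valid on: F1, F4.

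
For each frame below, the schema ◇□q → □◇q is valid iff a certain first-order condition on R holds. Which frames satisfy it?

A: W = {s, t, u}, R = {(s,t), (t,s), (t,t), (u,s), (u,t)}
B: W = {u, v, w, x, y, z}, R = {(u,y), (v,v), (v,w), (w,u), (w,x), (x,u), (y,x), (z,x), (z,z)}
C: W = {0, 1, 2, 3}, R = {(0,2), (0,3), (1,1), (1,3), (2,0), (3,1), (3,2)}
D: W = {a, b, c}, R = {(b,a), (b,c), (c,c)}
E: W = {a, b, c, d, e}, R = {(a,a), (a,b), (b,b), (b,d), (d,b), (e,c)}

A

Frame correspondent (Sahlqvist): ∀x ∀y ∀z (Rxy ∧ Rxz → ∃w (Ryw ∧ Rzw)) — i.e. convergence.
A: holds.
B: fails — Rvv and Rvw but v and w have no common successor.
C: fails — R02 and R03 but 2 and 3 have no common successor.
D: fails — Rba and Rba but a and a have no common successor.
E: fails — Rec and Rec but c and c have no common successor.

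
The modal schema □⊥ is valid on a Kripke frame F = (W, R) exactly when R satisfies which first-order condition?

emptiness of R: ∀x ∀y ¬Rxy

□⊥ is valid iff no world has any successor (otherwise □⊥ fails at any world with one).
The converse is a direct semantic check.
So the correspondent is emptiness of R.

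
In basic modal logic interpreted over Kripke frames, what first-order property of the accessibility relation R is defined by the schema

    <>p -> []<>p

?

Suppose ◇p→□◇p is valid. Take Rxy, Rxz and set V(p)={y}. Then ◇p at x, so □◇p at x, so ◇p at z, so some w with Rzw has p; w=y, i.e. Rzy. By symmetry of the argument, Ryz.
Conversely, any frame satisfying forall x forall y forall z (Rxy & Rxz -> Ryz) validates the schema.
Frame condition: forall x forall y forall z (Rxy & Rxz -> Ryz).

the Euclidean property: forall x forall y forall z (Rxy & Rxz -> Ryz)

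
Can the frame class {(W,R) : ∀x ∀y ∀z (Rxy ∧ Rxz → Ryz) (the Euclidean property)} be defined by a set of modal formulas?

The condition is the Euclidean property. A defining modal formula is ◇q → □◇q.
Suppose ◇q→□◇q is valid. Take Rxy, Rxz and set V(q)={y}. Then ◇q at x, so □◇q at x, so ◇q at z, so some w with Rzw has q; w=y, i.e. Rzy. By symmetry of the argument, Ryz.

Yes, by ◇q → □◇q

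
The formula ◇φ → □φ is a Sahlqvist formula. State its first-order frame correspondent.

partial functionality

Suppose ◇φ→□φ is valid. Take Rxy, Rxz and set V(φ)={y}. Then ◇φ at x, so □φ at x, so φ at z, i.e. z=y.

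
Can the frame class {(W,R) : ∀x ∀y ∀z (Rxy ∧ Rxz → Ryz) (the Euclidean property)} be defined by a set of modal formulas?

Yes: it is the Euclidean property, defined by the 5 schema ◇r → □◇r.

Definable; ◇r → □◇r defines it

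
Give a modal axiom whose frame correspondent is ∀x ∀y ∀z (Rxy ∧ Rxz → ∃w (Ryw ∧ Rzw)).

◇□ψ → □◇ψ

The condition is convergence. The .2 schema ◇□ψ → □◇ψ defines it.
Suppose ◇□ψ→□◇ψ is valid. Take Rxy, Rxz and set V(ψ)={w : Ryw}. Then □ψ at y so ◇□ψ at x, so □◇ψ at x, so ◇ψ at z, giving w with Rzw and Ryw.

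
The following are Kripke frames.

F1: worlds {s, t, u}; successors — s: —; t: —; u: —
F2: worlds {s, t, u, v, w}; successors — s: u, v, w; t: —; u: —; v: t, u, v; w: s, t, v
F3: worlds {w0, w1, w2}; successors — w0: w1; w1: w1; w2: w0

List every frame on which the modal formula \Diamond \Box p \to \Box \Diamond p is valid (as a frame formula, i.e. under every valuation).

This is the axiom for convergence; its first-order frame correspondent is \forall x \forall y \forall z (Rxy \wedge Rxz \to \exists w (Ryw \wedge Rzw)).
F1: condition met.
F2: fails — Rsv and Rsu but v and u have no common successor.
F3: condition met.
Valid on: F1, F3.

F1, F3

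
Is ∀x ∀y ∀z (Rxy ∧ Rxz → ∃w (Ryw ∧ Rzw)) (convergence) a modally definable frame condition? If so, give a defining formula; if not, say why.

Yes — defined by ◇□p → □◇p

Yes: it is convergence, defined by the .2 schema ◇□p → □◇p.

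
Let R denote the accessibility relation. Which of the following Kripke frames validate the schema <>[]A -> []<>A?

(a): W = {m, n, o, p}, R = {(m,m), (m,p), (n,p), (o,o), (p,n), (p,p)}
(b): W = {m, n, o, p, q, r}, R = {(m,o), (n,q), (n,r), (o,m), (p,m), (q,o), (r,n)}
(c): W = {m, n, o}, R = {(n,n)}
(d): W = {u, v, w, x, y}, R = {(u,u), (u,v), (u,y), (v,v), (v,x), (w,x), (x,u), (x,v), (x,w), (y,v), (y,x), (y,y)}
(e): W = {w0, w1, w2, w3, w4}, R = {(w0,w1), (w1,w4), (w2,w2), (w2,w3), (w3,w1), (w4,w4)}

The schema corresponds to convergence: forall x forall y forall z (Rxy & Rxz -> exists w (Ryw & Rzw)).
(a): holds.
(b): fails — Rnr and Rnq but r and q have no common successor.
(c): holds.
(d): fails — Rxw and Rxu but w and u have no common successor.
(e): fails — Rw2w2 and Rw2w3 but w2 and w3 have no common successor.

(a), (c)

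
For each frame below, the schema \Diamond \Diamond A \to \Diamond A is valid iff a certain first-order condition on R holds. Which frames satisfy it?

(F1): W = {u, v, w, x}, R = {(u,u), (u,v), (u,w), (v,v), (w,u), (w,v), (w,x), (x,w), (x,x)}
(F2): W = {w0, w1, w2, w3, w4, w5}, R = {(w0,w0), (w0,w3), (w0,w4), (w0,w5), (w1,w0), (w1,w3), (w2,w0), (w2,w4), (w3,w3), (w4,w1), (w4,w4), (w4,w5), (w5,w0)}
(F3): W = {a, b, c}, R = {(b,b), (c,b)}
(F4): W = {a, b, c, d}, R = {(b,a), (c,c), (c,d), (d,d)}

This is the axiom for transitivity; its first-order frame correspondent is \forall x \forall y \forall z (Rxy \wedge Ryz \to Rxz).
(F1): fails — Rxw and Rwu but not Rxu.
(F2): fails — Rw1w0 and Rw0w4 but not Rw1w4.
(F3): satisfies the condition.
(F4): satisfies the condition.
Valid on: (F3), (F4).

(F3), (F4)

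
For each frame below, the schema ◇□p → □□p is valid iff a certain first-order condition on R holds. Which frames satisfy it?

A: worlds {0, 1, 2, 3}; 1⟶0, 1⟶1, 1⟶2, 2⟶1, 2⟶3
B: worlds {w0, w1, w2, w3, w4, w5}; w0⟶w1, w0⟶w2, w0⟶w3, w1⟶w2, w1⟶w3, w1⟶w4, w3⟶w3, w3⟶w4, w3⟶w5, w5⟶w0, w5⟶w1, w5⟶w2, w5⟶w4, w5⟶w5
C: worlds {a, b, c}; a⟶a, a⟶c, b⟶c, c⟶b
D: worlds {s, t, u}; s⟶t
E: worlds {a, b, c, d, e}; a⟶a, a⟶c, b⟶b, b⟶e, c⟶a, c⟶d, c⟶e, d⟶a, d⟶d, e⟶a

Frame correspondent (Sahlqvist): ∀x ∀y ∀z ((xRy ∧ xR²z) → ∃w (yRw ∧ z = w)) — i.e. a generalized confluence (Geach) condition.
A: fails — 1R0, 1R²0 but no w with 0Rw and 0=w.
B: fails — w0Rw1, w0R²w5 but no w with w1Rw and w5=w.
C: fails — aRa, aR²b but no w with aRw and b=w.
D: satisfies the condition.
E: fails — aRa, aR²d but no w with aRw and d=w.
Valid on: D.

D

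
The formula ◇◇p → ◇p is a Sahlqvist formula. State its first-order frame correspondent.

transitivity

Equivalently (dual form): □p → □□p.
Suppose □p→□□p is valid. Take Rxy, Ryz and set V(p)={w : Rxw}. Then □p at x, so □□p at x, so □p at y, so p at z, i.e. Rxz.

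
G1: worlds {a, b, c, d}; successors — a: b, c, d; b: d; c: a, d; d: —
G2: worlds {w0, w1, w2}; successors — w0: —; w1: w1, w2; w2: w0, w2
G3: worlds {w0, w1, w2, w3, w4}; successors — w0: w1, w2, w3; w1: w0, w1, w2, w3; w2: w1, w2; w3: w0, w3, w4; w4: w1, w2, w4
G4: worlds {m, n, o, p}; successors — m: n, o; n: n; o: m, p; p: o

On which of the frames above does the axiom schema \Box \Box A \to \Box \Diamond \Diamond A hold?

G3

This is the axiom for a generalized confluence (Geach) condition; its first-order frame correspondent is \forall x \forall z (xRz \to \exists w (x R^2 w \wedge z R^2 w)).
G1: fails — aRb but no w with aR²w and bR²w.
G2: fails — w2Rw0 but no w with w2R²w and w0R²w.
G3: ✓.
G4: fails — oRp but no w with oR²w and pR²w.
Valid on: G3.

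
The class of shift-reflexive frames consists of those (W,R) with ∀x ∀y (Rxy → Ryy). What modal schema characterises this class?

□(□s → s)

This is shift-reflexivity; the standard corresponding axiom is T□: □(□s → s).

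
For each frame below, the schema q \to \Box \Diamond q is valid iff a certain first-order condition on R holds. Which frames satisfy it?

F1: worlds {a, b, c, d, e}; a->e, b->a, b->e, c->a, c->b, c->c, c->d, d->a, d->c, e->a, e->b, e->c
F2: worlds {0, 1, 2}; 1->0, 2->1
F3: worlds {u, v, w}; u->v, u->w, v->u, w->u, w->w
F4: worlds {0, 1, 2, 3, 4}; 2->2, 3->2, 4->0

F3

Frame correspondent (Sahlqvist): \forall x \forall y (Rxy \to Ryx) — i.e. symmetry.
F1: fails — Rec but not Rce.
F2: fails — R10 but not R01.
F3: ✓.
F4: fails — R40 but not R04.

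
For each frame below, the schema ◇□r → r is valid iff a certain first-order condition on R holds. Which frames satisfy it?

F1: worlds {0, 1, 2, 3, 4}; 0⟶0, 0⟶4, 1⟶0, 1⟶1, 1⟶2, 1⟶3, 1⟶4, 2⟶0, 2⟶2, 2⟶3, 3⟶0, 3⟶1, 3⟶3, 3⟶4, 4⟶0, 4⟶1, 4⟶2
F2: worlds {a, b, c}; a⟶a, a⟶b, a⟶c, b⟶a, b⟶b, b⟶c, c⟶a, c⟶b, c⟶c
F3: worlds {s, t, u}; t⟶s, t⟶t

F2

Frame correspondent (Sahlqvist): ∀x ∀y (Rxy → Ryx) — i.e. symmetry.
F1: fails — R10 but not R01.
F2: condition met.
F3: fails — Rts but not Rst.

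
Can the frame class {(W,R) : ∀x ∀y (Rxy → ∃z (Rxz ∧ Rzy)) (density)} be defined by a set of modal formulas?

Yes, by □□q → □q

This is a Sahlqvist condition; the C4 axiom □□q → □q defines it.
Suppose □□q→□q is valid. Take Rxy and set V(q)={w : xR²w}. Then □□q at x, so □q at x, so q at y, i.e. ∃z(Rxz∧Rzy).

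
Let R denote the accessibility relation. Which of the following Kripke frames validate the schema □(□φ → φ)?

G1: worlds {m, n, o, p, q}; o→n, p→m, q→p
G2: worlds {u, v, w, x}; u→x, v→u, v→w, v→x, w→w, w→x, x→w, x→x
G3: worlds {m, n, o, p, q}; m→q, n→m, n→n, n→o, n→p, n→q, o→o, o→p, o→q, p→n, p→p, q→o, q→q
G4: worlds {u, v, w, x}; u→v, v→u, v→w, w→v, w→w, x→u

The schema corresponds to shift-reflexivity: ∀x ∀y (Rxy → Ryy).
G1: fails — Ron but not Rnn.
G2: fails — Rvu but not Ruu.
G3: fails — Rnm but not Rmm.
G4: fails — Ruv but not Rvv.

none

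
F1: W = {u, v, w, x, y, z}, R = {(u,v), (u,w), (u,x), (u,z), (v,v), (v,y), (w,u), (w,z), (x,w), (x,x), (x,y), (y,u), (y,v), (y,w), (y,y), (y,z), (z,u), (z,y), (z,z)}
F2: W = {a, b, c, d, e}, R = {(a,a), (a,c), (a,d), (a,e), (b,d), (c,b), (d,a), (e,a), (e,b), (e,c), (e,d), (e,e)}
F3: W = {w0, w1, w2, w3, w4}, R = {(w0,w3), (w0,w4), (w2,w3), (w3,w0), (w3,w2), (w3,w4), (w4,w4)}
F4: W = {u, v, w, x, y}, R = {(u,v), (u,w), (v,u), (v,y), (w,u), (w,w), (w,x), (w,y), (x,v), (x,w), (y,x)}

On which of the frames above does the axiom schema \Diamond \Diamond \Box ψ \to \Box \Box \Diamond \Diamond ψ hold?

F1

Frame correspondent (Sahlqvist): \forall x \forall y \forall z ((x R^2 y \wedge x R^2 z) \to \exists w (yRw \wedge z R^2 w)) — i.e. a generalized confluence (Geach) condition.
F1: ✓.
F2: fails — aR²b, aR²b but no w with bRw and bR²w.
F3: fails — w0R²w2, w0R²w0 but no w with w2Rw and w0R²w.
F4: fails — uR²y, uR²y but no t with yRt and yR²t.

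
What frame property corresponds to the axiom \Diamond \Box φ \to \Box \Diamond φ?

convergence

This is the .2 axiom.
Its frame correspondent is convergence — \forall x \forall y \forall z (Rxy \wedge Rxz \to \exists w (Ryw \wedge Rzw)).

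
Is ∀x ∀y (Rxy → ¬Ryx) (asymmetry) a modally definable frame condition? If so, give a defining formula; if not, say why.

Not modally definable

If a class were modally definable it would be closed under surjective bounded morphisms (Goldblatt–Thomason).
The 5-cycle (worlds 0,1,2,3,4 with 0→1→2→3→4→0) is asymmetric. Mapping every world to a single reflexive point • is a surjective bounded morphism, and the reflexive point is not asymmetric (R•• but asymmetry requires ¬R••).
So the class is not modally definable.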